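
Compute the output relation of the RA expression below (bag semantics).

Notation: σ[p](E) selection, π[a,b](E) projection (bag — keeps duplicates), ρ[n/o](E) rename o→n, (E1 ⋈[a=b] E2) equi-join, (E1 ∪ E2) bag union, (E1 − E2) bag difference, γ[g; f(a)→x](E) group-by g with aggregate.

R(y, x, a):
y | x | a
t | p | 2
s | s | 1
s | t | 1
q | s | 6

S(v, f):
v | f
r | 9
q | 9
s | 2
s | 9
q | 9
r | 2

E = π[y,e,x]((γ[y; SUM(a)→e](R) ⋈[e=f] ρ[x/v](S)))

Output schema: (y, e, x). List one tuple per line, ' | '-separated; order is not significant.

Per-node cardinality:
  R → 4
  γ[y; SUM(a)→e](R) → 3
  S → 6
  ρ[x/v](S) → 6
  (γ[y; SUM(a)→e](R) ⋈[e=f] ρ[x/v](S)) → 4
  π[y,e,x]((γ[y; SUM(a)→e](R) ⋈[e=f] ρ[x/v](S))) → 4

== RESULT ==
y | e | x
s | 2 | r
s | 2 | s
t | 2 | r
t | 2 | s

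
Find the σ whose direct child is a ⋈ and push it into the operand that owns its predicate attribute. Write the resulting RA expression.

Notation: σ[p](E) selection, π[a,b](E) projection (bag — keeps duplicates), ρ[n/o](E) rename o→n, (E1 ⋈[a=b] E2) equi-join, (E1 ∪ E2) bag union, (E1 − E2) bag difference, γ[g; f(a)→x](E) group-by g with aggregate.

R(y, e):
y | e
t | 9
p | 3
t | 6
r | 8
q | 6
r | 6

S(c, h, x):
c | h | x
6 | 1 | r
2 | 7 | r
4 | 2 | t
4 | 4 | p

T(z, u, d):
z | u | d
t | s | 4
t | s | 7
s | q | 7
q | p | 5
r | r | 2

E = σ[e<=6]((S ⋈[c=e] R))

σ filters on e, owned by the right side.
E' = (S ⋈[c=e] σ[e<=6](R))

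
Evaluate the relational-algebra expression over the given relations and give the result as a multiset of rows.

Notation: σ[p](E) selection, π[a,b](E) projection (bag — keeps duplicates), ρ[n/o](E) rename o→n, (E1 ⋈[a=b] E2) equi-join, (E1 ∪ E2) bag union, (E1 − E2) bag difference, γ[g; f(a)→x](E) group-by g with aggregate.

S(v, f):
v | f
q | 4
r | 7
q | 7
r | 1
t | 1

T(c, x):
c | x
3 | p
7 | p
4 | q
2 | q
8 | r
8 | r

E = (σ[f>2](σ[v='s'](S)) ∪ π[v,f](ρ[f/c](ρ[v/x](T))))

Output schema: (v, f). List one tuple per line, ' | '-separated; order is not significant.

Stepwise |·|:
  S → 5
  σ[v='s'](S) → 0
  σ[f>2](σ[v='s'](S)) → 0
  T → 6
  ρ[v/x](T) → 6
  ρ[f/c](ρ[v/x](T)) → 6
  π[v,f](ρ[f/c](ρ[v/x](T))) → 6
  (σ[f>2](σ[v='s'](S)) ∪ π[v,f](ρ[f/c](ρ[v/x](T)))) → 6

== RESULT ==
v | f
p | 3
p | 7
q | 2
q | 4
r | 8
r | 8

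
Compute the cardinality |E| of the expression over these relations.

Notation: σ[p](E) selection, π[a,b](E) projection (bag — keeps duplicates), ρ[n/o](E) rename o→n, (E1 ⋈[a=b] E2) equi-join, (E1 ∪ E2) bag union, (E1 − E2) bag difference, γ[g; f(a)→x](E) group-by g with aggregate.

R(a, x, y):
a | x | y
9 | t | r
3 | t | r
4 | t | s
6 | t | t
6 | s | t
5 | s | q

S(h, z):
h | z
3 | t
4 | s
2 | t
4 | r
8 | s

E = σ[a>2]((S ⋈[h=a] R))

Row counts bottom-up:
  S → 5
  R → 6
  (S ⋈[h=a] R) → 3
  σ[a>2]((S ⋈[h=a] R)) → 3

|E| = 3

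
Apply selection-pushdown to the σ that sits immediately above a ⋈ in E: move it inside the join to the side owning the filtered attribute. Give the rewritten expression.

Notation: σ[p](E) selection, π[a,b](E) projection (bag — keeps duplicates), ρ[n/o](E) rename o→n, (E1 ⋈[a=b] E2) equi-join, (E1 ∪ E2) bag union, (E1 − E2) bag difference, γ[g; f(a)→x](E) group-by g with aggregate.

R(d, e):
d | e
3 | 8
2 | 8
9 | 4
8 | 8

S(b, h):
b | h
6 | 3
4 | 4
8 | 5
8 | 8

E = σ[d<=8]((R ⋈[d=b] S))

σ filters on d, owned by the left side.
E' = (σ[d<=8](R) ⋈[d=b] S)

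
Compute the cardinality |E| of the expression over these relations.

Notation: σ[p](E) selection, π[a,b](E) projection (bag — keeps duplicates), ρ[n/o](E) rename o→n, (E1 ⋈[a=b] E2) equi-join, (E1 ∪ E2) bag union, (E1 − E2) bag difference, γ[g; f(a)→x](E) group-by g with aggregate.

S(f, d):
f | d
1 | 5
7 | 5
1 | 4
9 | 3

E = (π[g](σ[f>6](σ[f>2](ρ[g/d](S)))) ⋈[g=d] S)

Stepwise |·|:
  S → 4
  ρ[g/d](S) → 4
  σ[f>2](ρ[g/d](S)) → 2
  σ[f>6](σ[f>2](ρ[g/d](S))) → 2
  π[g](σ[f>6](σ[f>2](ρ[g/d](S)))) → 2
  S → 4
  (π[g](σ[f>6](σ[f>2](ρ[g/d](S)))) ⋈[g=d] S) → 3

|E| = 3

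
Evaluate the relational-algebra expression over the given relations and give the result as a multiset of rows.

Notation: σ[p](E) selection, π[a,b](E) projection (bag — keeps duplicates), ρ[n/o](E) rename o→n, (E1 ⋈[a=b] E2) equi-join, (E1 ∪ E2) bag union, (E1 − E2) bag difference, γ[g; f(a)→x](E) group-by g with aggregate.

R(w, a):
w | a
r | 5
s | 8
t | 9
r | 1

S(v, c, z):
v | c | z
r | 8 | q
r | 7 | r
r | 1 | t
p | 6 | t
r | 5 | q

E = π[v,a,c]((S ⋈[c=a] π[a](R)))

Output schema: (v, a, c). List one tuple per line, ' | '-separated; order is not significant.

Per-node cardinality:
  S → 5
  R → 4
  π[a](R) → 4
  (S ⋈[c=a] π[a](R)) → 3
  π[v,a,c]((S ⋈[c=a] π[a](R))) → 3

== RESULT ==
v | a | c
r | 1 | 1
r | 5 | 5
r | 8 | 8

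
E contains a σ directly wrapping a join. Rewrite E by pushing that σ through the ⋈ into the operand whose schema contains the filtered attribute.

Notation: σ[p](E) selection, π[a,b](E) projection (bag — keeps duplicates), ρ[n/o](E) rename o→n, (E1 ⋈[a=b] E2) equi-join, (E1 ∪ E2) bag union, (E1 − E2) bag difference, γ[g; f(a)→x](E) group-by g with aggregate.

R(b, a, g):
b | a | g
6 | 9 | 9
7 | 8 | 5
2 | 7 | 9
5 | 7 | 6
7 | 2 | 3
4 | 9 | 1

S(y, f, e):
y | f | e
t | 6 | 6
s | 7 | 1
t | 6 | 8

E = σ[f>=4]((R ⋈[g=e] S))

σ filters on f, owned by the right side.
E' = (R ⋈[g=e] σ[f>=4](S))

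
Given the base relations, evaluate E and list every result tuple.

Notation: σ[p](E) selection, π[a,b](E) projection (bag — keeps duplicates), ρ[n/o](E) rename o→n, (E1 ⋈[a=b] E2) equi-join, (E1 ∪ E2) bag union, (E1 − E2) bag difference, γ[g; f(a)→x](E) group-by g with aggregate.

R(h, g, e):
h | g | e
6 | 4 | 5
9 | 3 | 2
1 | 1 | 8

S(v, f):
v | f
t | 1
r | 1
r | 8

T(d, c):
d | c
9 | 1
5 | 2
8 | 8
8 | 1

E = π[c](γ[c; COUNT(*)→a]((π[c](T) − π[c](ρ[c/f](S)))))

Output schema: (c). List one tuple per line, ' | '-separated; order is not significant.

Per-node cardinality:
  T → 4
  π[c](T) → 4
  S → 3
  ρ[c/f](S) → 3
  π[c](ρ[c/f](S)) → 3
  (π[c](T) − π[c](ρ[c/f](S))) → 1
  γ[c; COUNT(*)→a]((π[c](T) − π[c](ρ[c/f](S)))) → 1
  π[c](γ[c; COUNT(*)→a]((π[c](T) − π[c](ρ[c/f](S))))) → 1

== RESULT ==
c
2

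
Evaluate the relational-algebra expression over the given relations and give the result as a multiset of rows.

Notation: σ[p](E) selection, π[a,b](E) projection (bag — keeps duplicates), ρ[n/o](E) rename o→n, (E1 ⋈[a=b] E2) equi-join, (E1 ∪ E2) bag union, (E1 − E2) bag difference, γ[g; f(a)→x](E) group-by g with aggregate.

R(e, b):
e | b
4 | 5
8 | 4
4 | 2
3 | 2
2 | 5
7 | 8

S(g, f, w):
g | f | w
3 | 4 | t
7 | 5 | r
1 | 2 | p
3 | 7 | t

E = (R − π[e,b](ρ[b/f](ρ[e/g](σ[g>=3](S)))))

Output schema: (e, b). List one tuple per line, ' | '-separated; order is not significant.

Per-node cardinality:
  R → 6
  S → 4
  σ[g>=3](S) → 3
  ρ[e/g](σ[g>=3](S)) → 3
  ρ[b/f](ρ[e/g](σ[g>=3](S))) → 3
  π[e,b](ρ[b/f](ρ[e/g](σ[g>=3](S)))) → 3
  (R − π[e,b](ρ[b/f](ρ[e/g](σ[g>=3](S))))) → 6

== RESULT ==
e | b
2 | 5
3 | 2
4 | 2
4 | 5
7 | 8
8 | 4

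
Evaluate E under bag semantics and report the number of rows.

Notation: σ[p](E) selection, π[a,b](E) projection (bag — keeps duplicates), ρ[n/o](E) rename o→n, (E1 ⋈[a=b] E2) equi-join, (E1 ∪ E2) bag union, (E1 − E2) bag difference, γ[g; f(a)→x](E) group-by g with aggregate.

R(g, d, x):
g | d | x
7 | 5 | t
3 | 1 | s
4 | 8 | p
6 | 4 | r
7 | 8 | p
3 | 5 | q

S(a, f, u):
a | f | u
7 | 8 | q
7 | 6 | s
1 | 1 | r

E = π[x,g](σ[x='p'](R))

Per-node cardinality:
  R → 6
  σ[x='p'](R) → 2
  π[x,g](σ[x='p'](R)) → 2

|E| = 2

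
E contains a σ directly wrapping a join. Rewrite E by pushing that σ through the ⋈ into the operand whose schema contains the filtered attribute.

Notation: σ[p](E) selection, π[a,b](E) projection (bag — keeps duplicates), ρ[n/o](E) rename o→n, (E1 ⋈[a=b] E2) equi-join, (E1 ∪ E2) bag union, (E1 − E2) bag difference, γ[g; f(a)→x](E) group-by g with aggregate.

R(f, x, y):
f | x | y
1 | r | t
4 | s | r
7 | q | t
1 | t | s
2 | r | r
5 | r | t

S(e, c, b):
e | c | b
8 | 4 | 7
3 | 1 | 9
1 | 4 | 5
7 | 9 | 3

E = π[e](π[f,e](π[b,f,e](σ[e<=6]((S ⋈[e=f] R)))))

σ filters on e, owned by the left side.
E' = π[e](π[f,e](π[b,f,e]((σ[e<=6](S) ⋈[e=f] R))))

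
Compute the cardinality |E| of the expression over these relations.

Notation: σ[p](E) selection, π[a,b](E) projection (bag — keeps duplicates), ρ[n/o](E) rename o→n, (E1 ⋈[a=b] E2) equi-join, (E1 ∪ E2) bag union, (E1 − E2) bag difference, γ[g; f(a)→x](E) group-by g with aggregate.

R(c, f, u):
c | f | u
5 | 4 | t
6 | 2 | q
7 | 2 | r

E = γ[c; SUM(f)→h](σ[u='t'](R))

Row counts bottom-up:
  R → 3
  σ[u='t'](R) → 1
  γ[c; SUM(f)→h](σ[u='t'](R)) → 1

|E| = 1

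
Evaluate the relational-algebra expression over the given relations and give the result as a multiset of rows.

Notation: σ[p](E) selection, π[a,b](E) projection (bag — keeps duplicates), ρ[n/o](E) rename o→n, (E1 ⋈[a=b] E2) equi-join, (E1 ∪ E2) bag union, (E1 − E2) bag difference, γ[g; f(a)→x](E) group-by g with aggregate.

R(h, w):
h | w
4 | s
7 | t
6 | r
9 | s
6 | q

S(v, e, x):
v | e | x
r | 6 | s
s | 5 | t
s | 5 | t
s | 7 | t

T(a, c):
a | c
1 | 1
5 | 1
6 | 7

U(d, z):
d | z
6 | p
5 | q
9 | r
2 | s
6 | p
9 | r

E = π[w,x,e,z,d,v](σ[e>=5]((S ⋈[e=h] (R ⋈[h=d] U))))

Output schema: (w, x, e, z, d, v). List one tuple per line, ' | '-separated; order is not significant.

Row counts bottom-up:
  S → 4
  R → 5
  U → 6
  (R ⋈[h=d] U) → 6
  (S ⋈[e=h] (R ⋈[h=d] U)) → 4
  σ[e>=5]((S ⋈[e=h] (R ⋈[h=d] U))) → 4
  π[w,x,e,z,d,v](σ[e>=5]((S ⋈[e=h] (R ⋈[h=d] U)))) → 4

== RESULT ==
w | x | e | z | d | v
q | s | 6 | p | 6 | r
q | s | 6 | p | 6 | r
r | s | 6 | p | 6 | r
r | s | 6 | p | 6 | r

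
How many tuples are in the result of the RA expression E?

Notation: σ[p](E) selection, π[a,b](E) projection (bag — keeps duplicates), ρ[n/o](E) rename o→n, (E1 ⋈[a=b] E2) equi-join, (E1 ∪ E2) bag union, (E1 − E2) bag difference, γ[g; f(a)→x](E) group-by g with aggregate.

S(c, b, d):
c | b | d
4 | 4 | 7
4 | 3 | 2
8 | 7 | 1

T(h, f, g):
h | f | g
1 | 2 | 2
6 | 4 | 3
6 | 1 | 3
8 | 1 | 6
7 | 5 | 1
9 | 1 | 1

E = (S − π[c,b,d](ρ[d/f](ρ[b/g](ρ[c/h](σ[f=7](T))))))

Subexpression sizes:
  S → 3
  T → 6
  σ[f=7](T) → 0
  ρ[c/h](σ[f=7](T)) → 0
  ρ[b/g](ρ[c/h](σ[f=7](T))) → 0
  ρ[d/f](ρ[b/g](ρ[c/h](σ[f=7](T)))) → 0
  π[c,b,d](ρ[d/f](ρ[b/g](ρ[c/h](σ[f=7](T))))) → 0
  (S − π[c,b,d](ρ[d/f](ρ[b/g](ρ[c/h](σ[f=7](T)))))) → 3

|E| = 3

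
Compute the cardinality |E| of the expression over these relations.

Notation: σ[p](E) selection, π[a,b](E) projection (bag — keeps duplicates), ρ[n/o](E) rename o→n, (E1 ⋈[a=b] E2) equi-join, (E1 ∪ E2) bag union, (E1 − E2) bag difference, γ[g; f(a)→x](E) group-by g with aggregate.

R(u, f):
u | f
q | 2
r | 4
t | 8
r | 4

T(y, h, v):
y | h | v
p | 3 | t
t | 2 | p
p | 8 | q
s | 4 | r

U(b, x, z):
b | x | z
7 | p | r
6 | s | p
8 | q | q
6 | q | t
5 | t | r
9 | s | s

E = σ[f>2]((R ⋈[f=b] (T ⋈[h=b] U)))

Subexpression sizes:
  R → 4
  T → 4
  U → 6
  (T ⋈[h=b] U) → 1
  (R ⋈[f=b] (T ⋈[h=b] U)) → 1
  σ[f>2]((R ⋈[f=b] (T ⋈[h=b] U))) → 1

|E| = 1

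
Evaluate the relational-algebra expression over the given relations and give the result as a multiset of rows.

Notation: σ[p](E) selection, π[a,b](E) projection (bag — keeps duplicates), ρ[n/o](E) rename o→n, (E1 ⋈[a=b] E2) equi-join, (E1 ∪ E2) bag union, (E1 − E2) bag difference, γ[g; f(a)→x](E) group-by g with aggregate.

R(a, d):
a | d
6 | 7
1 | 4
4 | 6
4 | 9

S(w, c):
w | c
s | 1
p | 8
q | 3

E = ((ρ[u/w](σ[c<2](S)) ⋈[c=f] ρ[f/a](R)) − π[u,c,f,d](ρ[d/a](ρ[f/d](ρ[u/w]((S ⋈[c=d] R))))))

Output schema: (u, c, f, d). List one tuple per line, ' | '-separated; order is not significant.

Subexpression sizes:
  S → 3
  σ[c<2](S) → 1
  ρ[u/w](σ[c<2](S)) → 1
  R → 4
  ρ[f/a](R) → 4
  (ρ[u/w](σ[c<2](S)) ⋈[c=f] ρ[f/a](R)) → 1
  S → 3
  R → 4
  (S ⋈[c=d] R) → 0
  ρ[u/w]((S ⋈[c=d] R)) → 0
  ρ[f/d](ρ[u/w]((S ⋈[c=d] R))) → 0
  ρ[d/a](ρ[f/d](ρ[u/w]((S ⋈[c=d] R)))) → 0
  π[u,c,f,d](ρ[d/a](ρ[f/d](ρ[u/w]((S ⋈[c=d] R))))) → 0
  ((ρ[u/w](σ[c<2](S)) ⋈[c=f] ρ[f/a](R)) − π[u,c,f,d](ρ[d/a](ρ[f/d](ρ[u/w]((S ⋈[c=d] R)))))) → 1

== RESULT ==
u | c | f | d
s | 1 | 1 | 4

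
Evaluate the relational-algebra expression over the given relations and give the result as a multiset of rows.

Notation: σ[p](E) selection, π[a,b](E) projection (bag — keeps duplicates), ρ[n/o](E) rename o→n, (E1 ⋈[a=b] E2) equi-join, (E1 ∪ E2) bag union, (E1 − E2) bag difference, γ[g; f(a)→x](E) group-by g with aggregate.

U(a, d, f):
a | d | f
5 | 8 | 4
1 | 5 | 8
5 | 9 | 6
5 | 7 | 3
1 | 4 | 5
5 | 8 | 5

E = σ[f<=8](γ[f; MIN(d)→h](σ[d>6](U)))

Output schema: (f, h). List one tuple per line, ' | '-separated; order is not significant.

Per-node cardinality:
  U → 6
  σ[d>6](U) → 4
  γ[f; MIN(d)→h](σ[d>6](U)) → 4
  σ[f<=8](γ[f; MIN(d)→h](σ[d>6](U))) → 4

== RESULT ==
f | h
3 | 7
4 | 8
5 | 8
6 | 9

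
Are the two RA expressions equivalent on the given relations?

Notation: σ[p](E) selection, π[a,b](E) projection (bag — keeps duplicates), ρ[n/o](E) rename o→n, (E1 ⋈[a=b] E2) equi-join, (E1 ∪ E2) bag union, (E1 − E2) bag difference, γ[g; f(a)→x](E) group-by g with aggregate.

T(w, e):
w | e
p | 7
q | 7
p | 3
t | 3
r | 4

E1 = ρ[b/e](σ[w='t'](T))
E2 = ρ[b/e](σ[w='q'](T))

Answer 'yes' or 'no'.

E1 stepwise |·|:
  T → 5
  σ[w='t'](T) → 1
  ρ[b/e](σ[w='t'](T)) → 1
E2 stepwise |·|:
  T → 5
  σ[w='q'](T) → 1
  ρ[b/e](σ[w='q'](T)) → 1

E1 result:
w | b
t | 3
E2 result:
w | b
q | 7
Witness: ('t', 3) appears 1× in E1 but 0× in E2.

no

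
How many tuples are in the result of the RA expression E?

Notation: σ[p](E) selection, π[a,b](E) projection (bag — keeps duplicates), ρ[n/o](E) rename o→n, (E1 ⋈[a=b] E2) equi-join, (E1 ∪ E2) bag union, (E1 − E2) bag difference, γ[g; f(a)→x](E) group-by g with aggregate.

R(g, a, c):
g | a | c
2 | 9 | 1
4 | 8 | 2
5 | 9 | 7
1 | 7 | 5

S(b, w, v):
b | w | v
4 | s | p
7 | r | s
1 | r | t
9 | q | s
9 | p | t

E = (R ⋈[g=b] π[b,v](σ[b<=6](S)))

Row counts bottom-up:
  R → 4
  S → 5
  σ[b<=6](S) → 2
  π[b,v](σ[b<=6](S)) → 2
  (R ⋈[g=b] π[b,v](σ[b<=6](S))) → 2

|E| = 2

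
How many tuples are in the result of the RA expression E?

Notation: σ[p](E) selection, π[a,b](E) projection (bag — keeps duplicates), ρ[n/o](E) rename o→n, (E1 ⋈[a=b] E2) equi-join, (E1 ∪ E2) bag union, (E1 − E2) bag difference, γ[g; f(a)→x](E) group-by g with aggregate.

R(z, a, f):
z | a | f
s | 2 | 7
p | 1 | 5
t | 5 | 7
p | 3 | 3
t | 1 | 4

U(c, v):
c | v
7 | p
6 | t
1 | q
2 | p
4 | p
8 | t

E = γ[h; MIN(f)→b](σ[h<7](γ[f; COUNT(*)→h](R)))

Row counts bottom-up:
  R → 5
  γ[f; COUNT(*)→h](R) → 4
  σ[h<7](γ[f; COUNT(*)→h](R)) → 4
  γ[h; MIN(f)→b](σ[h<7](γ[f; COUNT(*)→h](R))) → 2

|E| = 2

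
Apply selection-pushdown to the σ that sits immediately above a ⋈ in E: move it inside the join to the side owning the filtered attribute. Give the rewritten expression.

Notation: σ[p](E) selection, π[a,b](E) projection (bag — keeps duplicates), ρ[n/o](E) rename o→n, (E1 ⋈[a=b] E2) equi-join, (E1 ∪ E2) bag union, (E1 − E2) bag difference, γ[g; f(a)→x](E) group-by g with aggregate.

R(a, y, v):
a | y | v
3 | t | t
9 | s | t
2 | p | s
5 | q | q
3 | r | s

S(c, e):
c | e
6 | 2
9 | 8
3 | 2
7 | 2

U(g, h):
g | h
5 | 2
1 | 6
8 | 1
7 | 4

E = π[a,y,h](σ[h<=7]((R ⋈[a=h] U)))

σ filters on h, owned by the right side.
E' = π[a,y,h]((R ⋈[a=h] σ[h<=7](U)))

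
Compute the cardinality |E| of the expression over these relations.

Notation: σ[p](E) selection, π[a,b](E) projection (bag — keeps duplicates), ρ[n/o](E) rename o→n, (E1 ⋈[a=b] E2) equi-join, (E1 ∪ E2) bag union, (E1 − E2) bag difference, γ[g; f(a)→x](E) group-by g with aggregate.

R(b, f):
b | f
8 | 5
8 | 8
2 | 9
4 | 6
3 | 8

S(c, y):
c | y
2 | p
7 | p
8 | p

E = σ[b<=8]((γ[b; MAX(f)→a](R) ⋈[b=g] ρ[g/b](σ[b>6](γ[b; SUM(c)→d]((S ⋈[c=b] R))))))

Per-node cardinality:
  R → 5
  γ[b; MAX(f)→a](R) → 4
  S → 3
  R → 5
  (S ⋈[c=b] R) → 3
  γ[b; SUM(c)→d]((S ⋈[c=b] R)) → 2
  σ[b>6](γ[b; SUM(c)→d]((S ⋈[c=b] R))) → 1
  ρ[g/b](σ[b>6](γ[b; SUM(c)→d]((S ⋈[c=b] R)))) → 1
  (γ[b; MAX(f)→a](R) ⋈[b=g] ρ[g/b](σ[b>6](γ[b; SUM(c)→d]((S ⋈[c=b] R))))) → 1
  σ[b<=8]((γ[b; MAX(f)→a](R) ⋈[b=g] ρ[g/b](σ[b>6](γ[b; SUM(c)→d]((S ⋈[c=b] R)))))) → 1

|E| = 1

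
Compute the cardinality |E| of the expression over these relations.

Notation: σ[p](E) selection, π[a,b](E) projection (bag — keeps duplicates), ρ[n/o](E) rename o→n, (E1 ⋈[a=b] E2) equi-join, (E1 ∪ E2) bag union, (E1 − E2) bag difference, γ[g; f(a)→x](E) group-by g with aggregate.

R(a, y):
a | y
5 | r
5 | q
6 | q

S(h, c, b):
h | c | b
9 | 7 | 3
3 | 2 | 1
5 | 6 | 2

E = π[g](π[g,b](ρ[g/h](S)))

Stepwise |·|:
  S → 3
  ρ[g/h](S) → 3
  π[g,b](ρ[g/h](S)) → 3
  π[g](π[g,b](ρ[g/h](S))) → 3

|E| = 3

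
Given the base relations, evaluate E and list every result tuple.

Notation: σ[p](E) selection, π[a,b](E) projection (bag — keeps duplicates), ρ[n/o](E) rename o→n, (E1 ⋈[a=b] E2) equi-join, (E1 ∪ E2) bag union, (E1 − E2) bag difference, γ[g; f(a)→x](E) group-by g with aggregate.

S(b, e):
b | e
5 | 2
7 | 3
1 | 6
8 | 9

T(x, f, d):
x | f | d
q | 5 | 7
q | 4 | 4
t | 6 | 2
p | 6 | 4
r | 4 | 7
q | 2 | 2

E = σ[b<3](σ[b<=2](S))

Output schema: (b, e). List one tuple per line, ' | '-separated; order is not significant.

Subexpression sizes:
  S → 4
  σ[b<=2](S) → 1
  σ[b<3](σ[b<=2](S)) → 1

== RESULT ==
b | e
1 | 6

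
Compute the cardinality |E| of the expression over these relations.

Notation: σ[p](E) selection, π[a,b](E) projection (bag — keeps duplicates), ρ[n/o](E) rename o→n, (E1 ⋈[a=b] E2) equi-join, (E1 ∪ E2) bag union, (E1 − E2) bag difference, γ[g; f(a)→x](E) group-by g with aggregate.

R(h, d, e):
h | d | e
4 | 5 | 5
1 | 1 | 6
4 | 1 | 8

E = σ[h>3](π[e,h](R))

Row counts bottom-up:
  R → 3
  π[e,h](R) → 3
  σ[h>3](π[e,h](R)) → 2

|E| = 2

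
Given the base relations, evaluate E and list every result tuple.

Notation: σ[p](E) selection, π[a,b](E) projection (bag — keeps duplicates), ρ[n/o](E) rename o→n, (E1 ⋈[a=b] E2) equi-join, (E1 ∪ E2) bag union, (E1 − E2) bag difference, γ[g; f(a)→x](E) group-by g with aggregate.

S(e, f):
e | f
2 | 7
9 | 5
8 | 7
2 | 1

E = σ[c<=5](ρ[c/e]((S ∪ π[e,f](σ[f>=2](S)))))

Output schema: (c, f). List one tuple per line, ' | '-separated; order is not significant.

Row counts bottom-up:
  S → 4
  S → 4
  σ[f>=2](S) → 3
  π[e,f](σ[f>=2](S)) → 3
  (S ∪ π[e,f](σ[f>=2](S))) → 7
  ρ[c/e]((S ∪ π[e,f](σ[f>=2](S)))) → 7
  σ[c<=5](ρ[c/e]((S ∪ π[e,f](σ[f>=2](S))))) → 3

== RESULT ==
c | f
2 | 1
2 | 7
2 | 7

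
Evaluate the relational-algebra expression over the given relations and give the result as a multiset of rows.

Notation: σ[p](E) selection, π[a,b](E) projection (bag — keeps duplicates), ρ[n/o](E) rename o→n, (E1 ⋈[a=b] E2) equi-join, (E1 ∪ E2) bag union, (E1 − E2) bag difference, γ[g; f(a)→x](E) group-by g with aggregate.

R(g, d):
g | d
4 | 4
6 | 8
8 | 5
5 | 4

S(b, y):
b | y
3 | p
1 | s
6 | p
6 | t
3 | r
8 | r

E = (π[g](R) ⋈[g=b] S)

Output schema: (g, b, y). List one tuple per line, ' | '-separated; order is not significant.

Subexpression sizes:
  R → 4
  π[g](R) → 4
  S → 6
  (π[g](R) ⋈[g=b] S) → 3

== RESULT ==
g | b | y
6 | 6 | p
6 | 6 | t
8 | 8 | r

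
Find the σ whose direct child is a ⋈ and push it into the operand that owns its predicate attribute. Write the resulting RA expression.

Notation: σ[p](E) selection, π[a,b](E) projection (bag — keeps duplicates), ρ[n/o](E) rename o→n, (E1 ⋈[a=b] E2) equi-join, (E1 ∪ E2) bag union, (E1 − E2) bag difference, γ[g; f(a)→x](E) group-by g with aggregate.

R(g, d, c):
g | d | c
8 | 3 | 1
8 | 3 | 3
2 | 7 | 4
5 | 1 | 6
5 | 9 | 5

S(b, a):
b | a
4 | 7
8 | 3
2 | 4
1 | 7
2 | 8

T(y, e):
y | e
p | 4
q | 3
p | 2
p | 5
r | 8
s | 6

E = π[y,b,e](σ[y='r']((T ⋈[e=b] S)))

σ filters on y, owned by the left side.
E' = π[y,b,e]((σ[y='r'](T) ⋈[e=b] S))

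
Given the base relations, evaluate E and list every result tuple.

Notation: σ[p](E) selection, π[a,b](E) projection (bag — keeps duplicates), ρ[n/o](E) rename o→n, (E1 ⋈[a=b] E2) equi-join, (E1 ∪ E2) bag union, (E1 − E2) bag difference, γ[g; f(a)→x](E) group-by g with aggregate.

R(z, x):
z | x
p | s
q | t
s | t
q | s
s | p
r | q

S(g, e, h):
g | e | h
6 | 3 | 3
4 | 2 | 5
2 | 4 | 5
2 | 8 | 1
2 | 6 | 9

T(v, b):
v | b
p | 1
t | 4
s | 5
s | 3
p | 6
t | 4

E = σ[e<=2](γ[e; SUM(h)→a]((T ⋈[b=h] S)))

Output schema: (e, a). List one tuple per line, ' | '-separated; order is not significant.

Row counts bottom-up:
  T → 6
  S → 5
  (T ⋈[b=h] S) → 4
  γ[e; SUM(h)→a]((T ⋈[b=h] S)) → 4
  σ[e<=2](γ[e; SUM(h)→a]((T ⋈[b=h] S))) → 1

== RESULT ==
e | a
2 | 5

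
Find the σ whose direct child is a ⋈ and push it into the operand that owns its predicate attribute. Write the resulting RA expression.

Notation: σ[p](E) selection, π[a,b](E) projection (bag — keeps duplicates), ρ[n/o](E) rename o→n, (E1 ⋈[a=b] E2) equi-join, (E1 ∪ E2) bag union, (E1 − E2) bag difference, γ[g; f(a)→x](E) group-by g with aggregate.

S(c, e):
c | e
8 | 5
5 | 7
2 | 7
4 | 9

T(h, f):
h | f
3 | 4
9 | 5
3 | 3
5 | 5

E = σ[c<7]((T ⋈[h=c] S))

σ filters on c, owned by the right side.
E' = (T ⋈[h=c] σ[c<7](S))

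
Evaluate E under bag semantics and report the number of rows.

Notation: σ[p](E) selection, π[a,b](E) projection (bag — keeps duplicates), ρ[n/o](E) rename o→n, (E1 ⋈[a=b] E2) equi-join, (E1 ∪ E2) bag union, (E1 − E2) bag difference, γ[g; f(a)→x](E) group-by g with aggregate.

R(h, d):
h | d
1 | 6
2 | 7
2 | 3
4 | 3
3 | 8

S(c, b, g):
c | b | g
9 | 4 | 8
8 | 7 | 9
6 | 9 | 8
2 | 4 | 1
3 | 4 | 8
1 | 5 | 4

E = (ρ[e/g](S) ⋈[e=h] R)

Row counts bottom-up:
  S → 6
  ρ[e/g](S) → 6
  R → 5
  (ρ[e/g](S) ⋈[e=h] R) → 2

|E| = 2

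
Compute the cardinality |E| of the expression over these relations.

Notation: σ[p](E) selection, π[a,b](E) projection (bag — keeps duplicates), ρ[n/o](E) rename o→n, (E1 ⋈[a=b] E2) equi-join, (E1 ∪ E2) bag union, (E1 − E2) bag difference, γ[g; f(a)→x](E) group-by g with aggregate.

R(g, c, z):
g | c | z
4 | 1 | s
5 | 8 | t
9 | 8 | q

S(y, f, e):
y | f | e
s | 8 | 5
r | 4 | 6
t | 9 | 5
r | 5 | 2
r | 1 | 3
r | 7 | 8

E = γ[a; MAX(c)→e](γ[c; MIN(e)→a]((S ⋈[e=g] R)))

Stepwise |·|:
  S → 6
  R → 3
  (S ⋈[e=g] R) → 2
  γ[c; MIN(e)→a]((S ⋈[e=g] R)) → 1
  γ[a; MAX(c)→e](γ[c; MIN(e)→a]((S ⋈[e=g] R))) → 1

|E| = 1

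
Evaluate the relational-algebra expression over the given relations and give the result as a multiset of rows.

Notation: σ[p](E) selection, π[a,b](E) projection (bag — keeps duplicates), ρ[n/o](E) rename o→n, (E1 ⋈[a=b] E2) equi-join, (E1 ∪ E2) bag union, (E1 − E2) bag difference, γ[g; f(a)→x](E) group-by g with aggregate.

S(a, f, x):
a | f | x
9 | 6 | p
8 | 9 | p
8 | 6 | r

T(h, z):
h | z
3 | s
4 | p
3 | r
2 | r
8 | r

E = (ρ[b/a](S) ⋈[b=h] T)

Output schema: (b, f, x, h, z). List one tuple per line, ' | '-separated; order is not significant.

Row counts bottom-up:
  S → 3
  ρ[b/a](S) → 3
  T → 5
  (ρ[b/a](S) ⋈[b=h] T) → 2

== RESULT ==
b | f | x | h | z
8 | 6 | r | 8 | r
8 | 9 | p | 8 | r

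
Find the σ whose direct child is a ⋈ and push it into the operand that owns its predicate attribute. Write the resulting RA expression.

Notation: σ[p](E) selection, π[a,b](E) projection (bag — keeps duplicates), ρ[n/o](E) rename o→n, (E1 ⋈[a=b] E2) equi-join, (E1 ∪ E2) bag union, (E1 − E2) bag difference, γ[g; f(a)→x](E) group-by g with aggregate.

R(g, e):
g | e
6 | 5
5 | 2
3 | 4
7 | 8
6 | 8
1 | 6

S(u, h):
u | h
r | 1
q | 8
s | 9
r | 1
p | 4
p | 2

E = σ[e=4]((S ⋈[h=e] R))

σ filters on e, owned by the right side.
E' = (S ⋈[h=e] σ[e=4](R))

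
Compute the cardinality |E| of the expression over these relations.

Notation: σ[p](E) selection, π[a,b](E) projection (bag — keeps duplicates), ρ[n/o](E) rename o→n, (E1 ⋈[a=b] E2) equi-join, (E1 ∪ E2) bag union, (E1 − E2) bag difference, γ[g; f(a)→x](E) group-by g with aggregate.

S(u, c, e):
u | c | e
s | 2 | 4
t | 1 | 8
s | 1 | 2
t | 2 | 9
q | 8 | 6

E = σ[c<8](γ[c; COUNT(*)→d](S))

Row counts bottom-up:
  S → 5
  γ[c; COUNT(*)→d](S) → 3
  σ[c<8](γ[c; COUNT(*)→d](S)) → 2

|E| = 2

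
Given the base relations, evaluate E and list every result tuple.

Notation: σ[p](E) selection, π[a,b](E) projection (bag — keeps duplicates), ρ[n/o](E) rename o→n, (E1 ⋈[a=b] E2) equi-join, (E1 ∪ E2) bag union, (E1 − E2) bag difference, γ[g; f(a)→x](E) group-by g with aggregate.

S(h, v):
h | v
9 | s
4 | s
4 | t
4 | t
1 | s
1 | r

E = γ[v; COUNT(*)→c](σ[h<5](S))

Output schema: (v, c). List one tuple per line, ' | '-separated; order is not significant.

Per-node cardinality:
  S → 6
  σ[h<5](S) → 5
  γ[v; COUNT(*)→c](σ[h<5](S)) → 3

== RESULT ==
v | c
r | 1
s | 2
t | 2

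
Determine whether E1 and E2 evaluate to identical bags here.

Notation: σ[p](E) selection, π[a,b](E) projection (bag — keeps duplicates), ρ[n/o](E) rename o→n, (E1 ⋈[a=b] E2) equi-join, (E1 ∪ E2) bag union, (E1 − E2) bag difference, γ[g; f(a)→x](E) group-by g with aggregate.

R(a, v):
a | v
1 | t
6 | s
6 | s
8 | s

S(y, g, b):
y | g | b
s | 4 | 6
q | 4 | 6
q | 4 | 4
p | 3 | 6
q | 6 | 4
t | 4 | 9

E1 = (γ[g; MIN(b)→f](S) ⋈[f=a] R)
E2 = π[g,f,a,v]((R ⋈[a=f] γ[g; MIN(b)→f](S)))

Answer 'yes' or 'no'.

E1 subexpression sizes:
  S → 6
  γ[g; MIN(b)→f](S) → 3
  R → 4
  (γ[g; MIN(b)→f](S) ⋈[f=a] R) → 2
E2 subexpression sizes:
  R → 4
  S → 6
  γ[g; MIN(b)→f](S) → 3
  (R ⋈[a=f] γ[g; MIN(b)→f](S)) → 2
  π[g,f,a,v]((R ⋈[a=f] γ[g; MIN(b)→f](S))) → 2

E1 and E2 produce the same multiset:
g | f | a | v
3 | 6 | 6 | s
3 | 6 | 6 | s

yes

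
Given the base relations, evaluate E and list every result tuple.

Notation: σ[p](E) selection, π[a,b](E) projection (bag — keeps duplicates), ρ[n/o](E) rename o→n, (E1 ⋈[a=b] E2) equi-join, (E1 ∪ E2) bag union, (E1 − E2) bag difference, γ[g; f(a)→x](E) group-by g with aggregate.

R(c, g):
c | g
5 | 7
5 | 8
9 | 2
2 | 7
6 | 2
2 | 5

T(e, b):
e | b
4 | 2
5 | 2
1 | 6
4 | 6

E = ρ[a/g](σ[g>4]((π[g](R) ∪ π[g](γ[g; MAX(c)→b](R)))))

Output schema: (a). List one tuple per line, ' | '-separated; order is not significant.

Subexpression sizes:
  R → 6
  π[g](R) → 6
  R → 6
  γ[g; MAX(c)→b](R) → 4
  π[g](γ[g; MAX(c)→b](R)) → 4
  (π[g](R) ∪ π[g](γ[g; MAX(c)→b](R))) → 10
  σ[g>4]((π[g](R) ∪ π[g](γ[g; MAX(c)→b](R)))) → 7
  ρ[a/g](σ[g>4]((π[g](R) ∪ π[g](γ[g; MAX(c)→b](R))))) → 7

== RESULT ==
a
5
5
7
7
7
8
8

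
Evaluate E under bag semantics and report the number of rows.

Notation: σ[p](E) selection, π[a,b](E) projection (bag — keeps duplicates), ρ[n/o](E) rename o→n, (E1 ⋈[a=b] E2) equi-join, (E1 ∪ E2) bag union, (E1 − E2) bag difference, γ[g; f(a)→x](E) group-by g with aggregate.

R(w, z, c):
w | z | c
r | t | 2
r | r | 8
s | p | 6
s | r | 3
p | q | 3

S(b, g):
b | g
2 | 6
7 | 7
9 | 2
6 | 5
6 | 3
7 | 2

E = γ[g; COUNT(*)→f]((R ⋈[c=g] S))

Subexpression sizes:
  R → 5
  S → 6
  (R ⋈[c=g] S) → 5
  γ[g; COUNT(*)→f]((R ⋈[c=g] S)) → 3

|E| = 3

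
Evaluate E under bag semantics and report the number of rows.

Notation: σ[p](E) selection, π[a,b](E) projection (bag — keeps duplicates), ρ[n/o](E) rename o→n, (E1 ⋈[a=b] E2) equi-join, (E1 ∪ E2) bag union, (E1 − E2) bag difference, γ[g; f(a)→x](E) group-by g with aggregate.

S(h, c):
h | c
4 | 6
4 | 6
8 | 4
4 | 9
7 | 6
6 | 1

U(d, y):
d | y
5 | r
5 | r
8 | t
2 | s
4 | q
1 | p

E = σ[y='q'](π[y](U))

Per-node cardinality:
  U → 6
  π[y](U) → 6
  σ[y='q'](π[y](U)) → 1

|E| = 1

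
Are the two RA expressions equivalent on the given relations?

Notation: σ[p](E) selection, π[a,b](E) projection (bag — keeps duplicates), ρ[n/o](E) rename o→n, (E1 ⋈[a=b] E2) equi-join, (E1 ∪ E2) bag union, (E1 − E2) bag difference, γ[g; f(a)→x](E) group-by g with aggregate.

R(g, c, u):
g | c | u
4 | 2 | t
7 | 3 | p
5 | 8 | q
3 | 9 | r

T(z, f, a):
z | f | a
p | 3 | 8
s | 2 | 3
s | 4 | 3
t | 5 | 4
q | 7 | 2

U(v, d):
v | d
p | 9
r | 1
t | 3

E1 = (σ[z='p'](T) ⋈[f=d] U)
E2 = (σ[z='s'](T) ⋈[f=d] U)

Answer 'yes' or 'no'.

E1 stepwise |·|:
  T → 5
  σ[z='p'](T) → 1
  U → 3
  (σ[z='p'](T) ⋈[f=d] U) → 1
E2 stepwise |·|:
  T → 5
  σ[z='s'](T) → 2
  U → 3
  (σ[z='s'](T) ⋈[f=d] U) → 0

E1 result:
z | f | a | v | d
p | 3 | 8 | t | 3
E2 result:
z | f | a | v | d
(0 rows)
Witness: ('p', 3, 8, 't', 3) appears 1× in E1 but 0× in E2.

no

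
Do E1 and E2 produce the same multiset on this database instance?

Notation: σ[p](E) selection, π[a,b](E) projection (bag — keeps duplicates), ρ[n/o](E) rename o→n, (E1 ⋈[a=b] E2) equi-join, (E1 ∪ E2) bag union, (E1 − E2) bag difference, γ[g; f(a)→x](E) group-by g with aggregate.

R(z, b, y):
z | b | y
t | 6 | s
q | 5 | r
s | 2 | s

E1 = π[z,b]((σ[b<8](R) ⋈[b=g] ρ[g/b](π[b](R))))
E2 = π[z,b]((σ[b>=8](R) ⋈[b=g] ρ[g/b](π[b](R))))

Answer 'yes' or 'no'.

E1 stepwise |·|:
  R → 3
  σ[b<8](R) → 3
  R → 3
  π[b](R) → 3
  ρ[g/b](π[b](R)) → 3
  (σ[b<8](R) ⋈[b=g] ρ[g/b](π[b](R))) → 3
  π[z,b]((σ[b<8](R) ⋈[b=g] ρ[g/b](π[b](R)))) → 3
E2 stepwise |·|:
  R → 3
  σ[b>=8](R) → 0
  R → 3
  π[b](R) → 3
  ρ[g/b](π[b](R)) → 3
  (σ[b>=8](R) ⋈[b=g] ρ[g/b](π[b](R))) → 0
  π[z,b]((σ[b>=8](R) ⋈[b=g] ρ[g/b](π[b](R)))) → 0

E1 result:
z | b
q | 5
s | 2
t | 6
E2 result:
z | b
(0 rows)
Witness: ('q', 5) appears 1× in E1 but 0× in E2.

no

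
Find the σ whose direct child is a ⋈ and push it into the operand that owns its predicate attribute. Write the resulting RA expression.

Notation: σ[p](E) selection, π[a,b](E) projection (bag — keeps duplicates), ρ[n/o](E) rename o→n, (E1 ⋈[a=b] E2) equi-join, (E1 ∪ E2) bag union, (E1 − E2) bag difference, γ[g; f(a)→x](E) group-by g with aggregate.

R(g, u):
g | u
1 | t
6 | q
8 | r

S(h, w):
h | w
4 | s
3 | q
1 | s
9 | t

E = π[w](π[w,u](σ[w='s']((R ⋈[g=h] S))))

σ filters on w, owned by the right side.
E' = π[w](π[w,u]((R ⋈[g=h] σ[w='s'](S))))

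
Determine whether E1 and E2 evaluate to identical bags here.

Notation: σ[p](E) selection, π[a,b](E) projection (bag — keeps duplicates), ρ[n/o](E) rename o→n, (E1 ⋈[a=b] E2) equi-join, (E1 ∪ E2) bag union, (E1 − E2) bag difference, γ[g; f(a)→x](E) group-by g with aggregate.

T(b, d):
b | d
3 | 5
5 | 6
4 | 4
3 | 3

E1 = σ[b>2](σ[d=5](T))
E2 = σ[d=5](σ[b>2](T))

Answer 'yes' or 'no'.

E1 stepwise |·|:
  T → 4
  σ[d=5](T) → 1
  σ[b>2](σ[d=5](T)) → 1
E2 stepwise |·|:
  T → 4
  σ[b>2](T) → 4
  σ[d=5](σ[b>2](T)) → 1

E1 and E2 produce the same multiset:
b | d
3 | 5

yes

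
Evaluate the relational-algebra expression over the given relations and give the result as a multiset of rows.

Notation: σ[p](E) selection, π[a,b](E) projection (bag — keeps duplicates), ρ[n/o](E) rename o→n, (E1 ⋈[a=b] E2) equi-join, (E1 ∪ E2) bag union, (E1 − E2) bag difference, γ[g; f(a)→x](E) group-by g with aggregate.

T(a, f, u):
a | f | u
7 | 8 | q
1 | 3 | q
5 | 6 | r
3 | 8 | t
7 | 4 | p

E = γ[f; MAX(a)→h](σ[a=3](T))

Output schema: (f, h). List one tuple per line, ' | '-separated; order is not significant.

Row counts bottom-up:
  T → 5
  σ[a=3](T) → 1
  γ[f; MAX(a)→h](σ[a=3](T)) → 1

== RESULT ==
f | h
8 | 3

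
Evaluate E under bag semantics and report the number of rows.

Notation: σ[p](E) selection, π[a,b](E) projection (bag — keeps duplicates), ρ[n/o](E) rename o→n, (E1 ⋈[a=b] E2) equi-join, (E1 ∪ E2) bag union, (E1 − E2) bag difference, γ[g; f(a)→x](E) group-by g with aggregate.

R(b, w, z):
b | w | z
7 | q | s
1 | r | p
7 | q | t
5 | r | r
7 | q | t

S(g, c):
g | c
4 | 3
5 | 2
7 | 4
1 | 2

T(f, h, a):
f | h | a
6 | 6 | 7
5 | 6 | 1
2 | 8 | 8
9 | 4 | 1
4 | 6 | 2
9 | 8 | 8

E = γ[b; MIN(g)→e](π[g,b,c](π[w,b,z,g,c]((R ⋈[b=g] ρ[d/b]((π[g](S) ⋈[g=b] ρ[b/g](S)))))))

Stepwise |·|:
  R → 5
  S → 4
  π[g](S) → 4
  S → 4
  ρ[b/g](S) → 4
  (π[g](S) ⋈[g=b] ρ[b/g](S)) → 4
  ρ[d/b]((π[g](S) ⋈[g=b] ρ[b/g](S))) → 4
  (R ⋈[b=g] ρ[d/b]((π[g](S) ⋈[g=b] ρ[b/g](S)))) → 5
  π[w,b,z,g,c]((R ⋈[b=g] ρ[d/b]((π[g](S) ⋈[g=b] ρ[b/g](S))))) → 5
  π[g,b,c](π[w,b,z,g,c]((R ⋈[b=g] ρ[d/b]((π[g](S) ⋈[g=b] ρ[b/g](S)))))) → 5
  γ[b; MIN(g)→e](π[g,b,c](π[w,b,z,g,c]((R ⋈[b=g] ρ[d/b]((π[g](S) ⋈[g=b] ρ[b/g](S))))))) → 3

|E| = 3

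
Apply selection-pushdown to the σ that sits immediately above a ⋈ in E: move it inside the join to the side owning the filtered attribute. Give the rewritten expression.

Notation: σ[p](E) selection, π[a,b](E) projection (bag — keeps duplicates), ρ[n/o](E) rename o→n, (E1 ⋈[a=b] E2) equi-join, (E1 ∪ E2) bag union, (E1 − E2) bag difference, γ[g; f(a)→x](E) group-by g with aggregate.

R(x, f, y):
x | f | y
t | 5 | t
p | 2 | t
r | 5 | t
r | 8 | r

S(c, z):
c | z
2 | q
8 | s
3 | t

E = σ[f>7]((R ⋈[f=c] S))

σ filters on f, owned by the left side.
E' = (σ[f>7](R) ⋈[f=c] S)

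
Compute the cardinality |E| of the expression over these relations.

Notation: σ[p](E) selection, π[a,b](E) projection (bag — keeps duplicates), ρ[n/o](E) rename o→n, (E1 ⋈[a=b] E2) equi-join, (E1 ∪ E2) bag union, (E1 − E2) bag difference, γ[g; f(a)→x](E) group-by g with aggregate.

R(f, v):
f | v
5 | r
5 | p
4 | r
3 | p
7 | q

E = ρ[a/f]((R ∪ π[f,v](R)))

Row counts bottom-up:
  R → 5
  R → 5
  π[f,v](R) → 5
  (R ∪ π[f,v](R)) → 10
  ρ[a/f]((R ∪ π[f,v](R))) → 10

|E| = 10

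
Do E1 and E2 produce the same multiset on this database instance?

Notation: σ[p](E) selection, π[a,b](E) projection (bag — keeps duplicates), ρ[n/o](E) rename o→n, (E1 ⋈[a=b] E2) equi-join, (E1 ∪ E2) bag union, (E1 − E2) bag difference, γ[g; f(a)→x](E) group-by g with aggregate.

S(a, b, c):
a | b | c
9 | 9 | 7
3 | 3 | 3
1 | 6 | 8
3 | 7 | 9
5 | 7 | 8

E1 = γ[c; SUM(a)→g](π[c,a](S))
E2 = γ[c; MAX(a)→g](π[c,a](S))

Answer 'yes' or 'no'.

E1 subexpression sizes:
  S → 5
  π[c,a](S) → 5
  γ[c; SUM(a)→g](π[c,a](S)) → 4
E2 subexpression sizes:
  S → 5
  π[c,a](S) → 5
  γ[c; MAX(a)→g](π[c,a](S)) → 4

E1 result:
c | g
3 | 3
7 | 9
8 | 6
9 | 3
E2 result:
c | g
3 | 3
7 | 9
8 | 5
9 | 3
Witness: (8, 6) appears 1× in E1 but 0× in E2.

no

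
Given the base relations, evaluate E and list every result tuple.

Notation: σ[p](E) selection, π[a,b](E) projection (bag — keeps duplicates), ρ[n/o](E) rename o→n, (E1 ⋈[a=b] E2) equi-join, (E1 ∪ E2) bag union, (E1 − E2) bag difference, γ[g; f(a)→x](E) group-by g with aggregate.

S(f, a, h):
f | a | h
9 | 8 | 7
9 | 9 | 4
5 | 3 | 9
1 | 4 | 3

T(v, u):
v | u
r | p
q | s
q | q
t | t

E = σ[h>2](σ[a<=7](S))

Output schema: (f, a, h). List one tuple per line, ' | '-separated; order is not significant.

Stepwise |·|:
  S → 4
  σ[a<=7](S) → 2
  σ[h>2](σ[a<=7](S)) → 2

== RESULT ==
f | a | h
1 | 4 | 3
5 | 3 | 9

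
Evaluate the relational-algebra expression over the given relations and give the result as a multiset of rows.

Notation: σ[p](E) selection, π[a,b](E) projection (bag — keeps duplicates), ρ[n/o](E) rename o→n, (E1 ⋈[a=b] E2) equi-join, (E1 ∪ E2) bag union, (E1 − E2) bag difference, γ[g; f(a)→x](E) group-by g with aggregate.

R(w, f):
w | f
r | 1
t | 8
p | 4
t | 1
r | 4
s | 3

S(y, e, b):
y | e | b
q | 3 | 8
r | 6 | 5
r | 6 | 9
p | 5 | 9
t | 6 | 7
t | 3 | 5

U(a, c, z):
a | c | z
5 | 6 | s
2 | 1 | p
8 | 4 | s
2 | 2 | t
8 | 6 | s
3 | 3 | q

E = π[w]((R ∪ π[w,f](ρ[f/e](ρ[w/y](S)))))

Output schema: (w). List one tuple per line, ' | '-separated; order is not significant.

Per-node cardinality:
  R → 6
  S → 6
  ρ[w/y](S) → 6
  ρ[f/e](ρ[w/y](S)) → 6
  π[w,f](ρ[f/e](ρ[w/y](S))) → 6
  (R ∪ π[w,f](ρ[f/e](ρ[w/y](S)))) → 12
  π[w]((R ∪ π[w,f](ρ[f/e](ρ[w/y](S))))) → 12

== RESULT ==
w
p
p
q
r
r
r
r
s
t
t
t
t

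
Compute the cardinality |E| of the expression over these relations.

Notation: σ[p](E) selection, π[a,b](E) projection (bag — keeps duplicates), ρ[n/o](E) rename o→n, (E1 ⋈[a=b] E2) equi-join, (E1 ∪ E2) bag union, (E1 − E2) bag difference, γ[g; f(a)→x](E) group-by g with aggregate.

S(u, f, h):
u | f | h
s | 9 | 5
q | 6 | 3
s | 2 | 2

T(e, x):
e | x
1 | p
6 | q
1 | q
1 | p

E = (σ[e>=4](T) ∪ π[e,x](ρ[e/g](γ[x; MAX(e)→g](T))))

Row counts bottom-up:
  T → 4
  σ[e>=4](T) → 1
  T → 4
  γ[x; MAX(e)→g](T) → 2
  ρ[e/g](γ[x; MAX(e)→g](T)) → 2
  π[e,x](ρ[e/g](γ[x; MAX(e)→g](T))) → 2
  (σ[e>=4](T) ∪ π[e,x](ρ[e/g](γ[x; MAX(e)→g](T)))) → 3

|E| = 3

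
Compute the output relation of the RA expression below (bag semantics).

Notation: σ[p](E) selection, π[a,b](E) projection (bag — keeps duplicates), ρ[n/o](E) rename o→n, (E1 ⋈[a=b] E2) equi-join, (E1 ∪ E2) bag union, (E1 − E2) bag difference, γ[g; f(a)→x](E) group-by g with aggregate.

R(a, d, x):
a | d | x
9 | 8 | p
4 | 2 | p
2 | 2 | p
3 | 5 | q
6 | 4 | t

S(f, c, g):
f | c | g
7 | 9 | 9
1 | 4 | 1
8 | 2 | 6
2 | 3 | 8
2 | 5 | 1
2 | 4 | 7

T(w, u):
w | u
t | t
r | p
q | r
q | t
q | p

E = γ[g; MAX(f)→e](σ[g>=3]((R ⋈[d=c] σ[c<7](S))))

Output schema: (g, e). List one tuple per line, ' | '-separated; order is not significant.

Stepwise |·|:
  R → 5
  S → 6
  σ[c<7](S) → 5
  (R ⋈[d=c] σ[c<7](S)) → 5
  σ[g>=3]((R ⋈[d=c] σ[c<7](S))) → 3
  γ[g; MAX(f)→e](σ[g>=3]((R ⋈[d=c] σ[c<7](S)))) → 2

== RESULT ==
g | e
6 | 8
7 | 2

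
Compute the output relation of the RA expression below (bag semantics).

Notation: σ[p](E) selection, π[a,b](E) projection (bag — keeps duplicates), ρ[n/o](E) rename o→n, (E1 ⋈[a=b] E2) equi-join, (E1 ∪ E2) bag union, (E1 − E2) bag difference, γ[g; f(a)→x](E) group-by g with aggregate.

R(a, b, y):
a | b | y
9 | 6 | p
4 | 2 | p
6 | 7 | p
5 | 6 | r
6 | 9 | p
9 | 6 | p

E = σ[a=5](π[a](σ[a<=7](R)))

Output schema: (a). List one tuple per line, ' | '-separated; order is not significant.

Subexpression sizes:
  R → 6
  σ[a<=7](R) → 4
  π[a](σ[a<=7](R)) → 4
  σ[a=5](π[a](σ[a<=7](R))) → 1

== RESULT ==
a
5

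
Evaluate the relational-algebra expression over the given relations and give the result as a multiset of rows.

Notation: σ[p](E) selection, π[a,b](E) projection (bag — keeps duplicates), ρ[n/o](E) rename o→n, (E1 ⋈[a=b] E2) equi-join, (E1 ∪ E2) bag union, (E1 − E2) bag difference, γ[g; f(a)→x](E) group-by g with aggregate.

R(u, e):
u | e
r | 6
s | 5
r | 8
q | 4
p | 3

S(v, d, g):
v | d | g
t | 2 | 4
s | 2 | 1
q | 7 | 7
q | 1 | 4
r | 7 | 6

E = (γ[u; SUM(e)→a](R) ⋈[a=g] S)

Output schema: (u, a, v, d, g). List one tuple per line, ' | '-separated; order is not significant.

Row counts bottom-up:
  R → 5
  γ[u; SUM(e)→a](R) → 4
  S → 5
  (γ[u; SUM(e)→a](R) ⋈[a=g] S) → 2

== RESULT ==
u | a | v | d | g
q | 4 | q | 1 | 4
q | 4 | t | 2 | 4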